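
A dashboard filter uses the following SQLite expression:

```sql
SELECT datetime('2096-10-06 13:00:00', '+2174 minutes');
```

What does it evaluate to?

2096-10-08 01:14:00

2174 minutes = 36h 14m; +2174 minutes from 2096-10-06 13:00:00 is 2096-10-08 01:14:00 (crosses midnight).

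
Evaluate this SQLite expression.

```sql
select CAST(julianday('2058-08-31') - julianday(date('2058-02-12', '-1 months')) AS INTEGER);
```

Adding -1 month to 2058-02-12 gives 2058-01-12.
19 days remain in January 2058 after the 12th (31 − 12).
Full months from February 2058 through July 2058 contribute their day counts.
Then 31 days into August 2058.
Total: 19 + 28 + 31 + 30 + 31 + 30 + 31 + 31 = 231.

231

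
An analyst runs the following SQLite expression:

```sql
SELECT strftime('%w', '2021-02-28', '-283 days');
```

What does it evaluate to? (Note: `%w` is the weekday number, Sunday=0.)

First apply '-283 days': 2021-02-28 → 2020-05-21.
2020-05-21 is a Thursday; with Sunday=0 that is 4.

4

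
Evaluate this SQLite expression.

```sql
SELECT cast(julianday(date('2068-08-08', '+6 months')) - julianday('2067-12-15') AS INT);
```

Adding +6 months to 2068-08-08 gives 2069-02-08.
16 days remain in December 2067 after the 15th (31 − 15).
Full months from January 2068 through January 2069 contribute their day counts.
Then 8 days into February 2069.
Total: 16 + 31 + 29 + 31 + 30 + 31 + 30 + 31 + 31 + 30 + 31 + 30 + 31 + 31 + 8 = 421.

421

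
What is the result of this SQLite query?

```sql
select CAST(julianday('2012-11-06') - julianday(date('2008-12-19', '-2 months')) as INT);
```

Adding -2 months to 2008-12-19 gives 2008-10-19.
12 days remain in October 2008 after the 19th (31 − 19).
Full months from November 2008 through October 2012 contribute their day counts.
Then 6 days into November 2012.
Total: 12 + 30 + 31 + 31 + 28 + 31 + 30 + 31 + 30 + 31 + 31 + 30 + 31 + 30 + 31 + 31 + 28 + 31 + 30 + 31 + 30 + 31 + 31 + 30 + 31 + 30 + 31 + 31 + 28 + 31 + 30 + 31 + 30 + 31 + 31 + 30 + 31 + 30 + 31 + 31 + 29 + 31 + 30 + 31 + 30 + 31 + 31 + 30 + 31 + 6 = 1479.

1479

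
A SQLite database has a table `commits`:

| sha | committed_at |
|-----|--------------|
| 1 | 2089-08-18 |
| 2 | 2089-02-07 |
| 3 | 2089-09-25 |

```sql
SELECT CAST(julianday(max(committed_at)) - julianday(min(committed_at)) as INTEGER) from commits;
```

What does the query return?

MIN = 2089-02-07, MAX = 2089-09-25.
21 days remain in February 2089 after the 7th (28 − 7).
Full months from March 2089 through August 2089 contribute their day counts.
Then 25 days into September 2089.
Total: 21 + 31 + 30 + 31 + 30 + 31 + 31 + 25 = 230.

230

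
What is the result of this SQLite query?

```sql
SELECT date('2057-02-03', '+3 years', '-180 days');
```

2059-08-07

Adding +3 years to 2057-02-03 gives 2060-02-03.
Applying '-180 days' to 2060-02-03: counting 180 days back gives 2059-08-07.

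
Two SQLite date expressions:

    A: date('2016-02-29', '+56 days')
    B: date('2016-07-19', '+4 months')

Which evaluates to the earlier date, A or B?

A = 2016-04-25.
B = 2016-11-19.
A is earlier.

A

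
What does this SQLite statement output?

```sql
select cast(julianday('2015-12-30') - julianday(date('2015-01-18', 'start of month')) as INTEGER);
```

`start of month` rewinds 2015-01-18 to 2015-01-01.
30 days remain in January 2015 after the 1st (31 − 1).
Full months from February 2015 through November 2015 contribute their day counts.
Then 30 days into December 2015.
Total: 30 + 28 + 31 + 30 + 31 + 30 + 31 + 31 + 30 + 31 + 30 + 30 = 363.

363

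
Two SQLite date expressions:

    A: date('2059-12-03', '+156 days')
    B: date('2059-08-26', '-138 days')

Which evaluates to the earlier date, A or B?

A = 2060-05-07.
B = 2059-04-10.
B is earlier.

B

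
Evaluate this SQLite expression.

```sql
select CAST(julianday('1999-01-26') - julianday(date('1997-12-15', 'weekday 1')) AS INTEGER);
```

`weekday 1` advances to the next Monday; 1997-12-15 is already a Monday, so it stays at 1997-12-15.
16 days remain in December 1997 after the 15th (31 − 15).
Full months from January 1998 through December 1998 contribute their day counts.
Then 26 days into January 1999.
Total: 16 + 31 + 28 + 31 + 30 + 31 + 30 + 31 + 31 + 30 + 31 + 30 + 31 + 26 = 407.

407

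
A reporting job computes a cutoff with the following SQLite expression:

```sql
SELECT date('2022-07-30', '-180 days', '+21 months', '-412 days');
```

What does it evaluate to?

Applying '-180 days' to 2022-07-30: counting 180 days back gives 2022-01-31.
Adding +21 months to 2022-01-31 gives 2023-10-31.
Applying '-412 days' to 2023-10-31: counting 412 days back gives 2022-09-14.

2022-09-14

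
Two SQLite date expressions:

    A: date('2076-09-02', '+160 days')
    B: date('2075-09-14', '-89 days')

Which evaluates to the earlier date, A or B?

A = 2077-02-09.
B = 2075-06-17.
B is earlier.

B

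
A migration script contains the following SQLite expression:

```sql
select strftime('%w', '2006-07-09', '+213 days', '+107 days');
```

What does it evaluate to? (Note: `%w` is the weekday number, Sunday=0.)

5

First apply '+213 days', '+107 days': 2006-07-09 → 2007-05-25.
2007-05-25 is a Friday; with Sunday=0 that is 5.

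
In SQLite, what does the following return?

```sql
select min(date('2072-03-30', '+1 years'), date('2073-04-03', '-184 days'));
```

date('2072-03-30', '+1 years') → 2073-03-30.
date('2073-04-03', '-184 days') → 2072-10-01.
Earlier of the two is 2072-10-01.

2072-10-01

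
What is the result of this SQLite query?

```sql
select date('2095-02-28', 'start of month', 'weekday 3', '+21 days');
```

`start of month` rewinds 2095-02-28 to 2095-02-01.
`weekday 3` advances to the next Wednesday; 2095-02-01 is a Tuesday, so it moves forward to 2095-02-02.
Advancing 21 more days within February lands on 2095-02-23.

2095-02-23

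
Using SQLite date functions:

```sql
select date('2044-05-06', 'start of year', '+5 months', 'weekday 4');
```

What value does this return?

`start of year` rewinds 2044-05-06 to 2044-01-01.
Adding +5 months to 2044-01-01 gives 2044-06-01.
`weekday 4` advances to the next Thursday; 2044-06-01 is a Wednesday, so it moves forward to 2044-06-02.

2044-06-02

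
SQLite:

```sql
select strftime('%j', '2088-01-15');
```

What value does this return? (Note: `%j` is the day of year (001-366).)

015

Day-of-year for 2088-01-15: days since 2088-01-01 inclusive = 15, zero-padded to 015.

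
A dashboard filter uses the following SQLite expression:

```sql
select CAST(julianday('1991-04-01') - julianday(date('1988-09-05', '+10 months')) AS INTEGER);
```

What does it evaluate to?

Adding +10 months to 1988-09-05 gives 1989-07-05.
26 days remain in July 1989 after the 5th (31 − 5).
Full months from August 1989 through March 1991 contribute their day counts.
Then 1 day into April 1991.
Total: 26 + 31 + 30 + 31 + 30 + 31 + 31 + 28 + 31 + 30 + 31 + 30 + 31 + 31 + 30 + 31 + 30 + 31 + 31 + 28 + 31 + 1 = 635.

635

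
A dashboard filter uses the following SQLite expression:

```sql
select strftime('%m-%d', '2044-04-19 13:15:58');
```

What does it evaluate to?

04-19

`%m-%d` extracts the month-day: 04-19.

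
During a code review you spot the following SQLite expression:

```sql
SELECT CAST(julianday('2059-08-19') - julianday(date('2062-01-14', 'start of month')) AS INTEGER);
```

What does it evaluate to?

-866

`start of month` rewinds 2062-01-14 to 2062-01-01.
12 days remain in August 2059 after the 19th (31 − 19).
Full months from September 2059 through December 2061 contribute their day counts.
Then 1 day into January 2062.
Total: 12 + 30 + 31 + 30 + 31 + 31 + 29 + 31 + 30 + 31 + 30 + 31 + 31 + 30 + 31 + 30 + 31 + 31 + 28 + 31 + 30 + 31 + 30 + 31 + 31 + 30 + 31 + 30 + 31 + 1 = 866.
The subtraction is earlier − later, so the result is −866 → -866.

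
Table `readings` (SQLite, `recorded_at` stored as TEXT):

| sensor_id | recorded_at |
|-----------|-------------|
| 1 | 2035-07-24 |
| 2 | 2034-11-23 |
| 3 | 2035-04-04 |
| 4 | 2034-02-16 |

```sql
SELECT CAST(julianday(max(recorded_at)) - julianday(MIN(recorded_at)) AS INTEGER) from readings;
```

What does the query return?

523

MIN = 2034-02-16, MAX = 2035-07-24.
12 days remain in February 2034 after the 16th (28 − 16).
Full months from March 2034 through June 2035 contribute their day counts.
Then 24 days into July 2035.
Total: 12 + 31 + 30 + 31 + 30 + 31 + 31 + 30 + 31 + 30 + 31 + 31 + 28 + 31 + 30 + 31 + 30 + 24 = 523.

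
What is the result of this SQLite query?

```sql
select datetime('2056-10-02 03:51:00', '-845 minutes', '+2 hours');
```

845 minutes = 14h 5m; -845 minutes from 2056-10-02 03:51:00 is 2056-10-01 13:46:00 (crosses midnight).
+2 hours from 2056-10-01 13:46:00 is 2056-10-01 15:46:00.

2056-10-01 15:46:00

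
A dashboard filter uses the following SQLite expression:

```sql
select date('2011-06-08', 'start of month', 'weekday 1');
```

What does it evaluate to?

`start of month` rewinds 2011-06-08 to 2011-06-01.
`weekday 1` advances to the next Monday; 2011-06-01 is a Wednesday, so it moves forward to 2011-06-06.

2011-06-06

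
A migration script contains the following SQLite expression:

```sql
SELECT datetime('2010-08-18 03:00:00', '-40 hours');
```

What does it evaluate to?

-40 hours from 2010-08-18 03:00:00 is 2010-08-16 11:00:00 (crosses midnight).

2010-08-16 11:00:00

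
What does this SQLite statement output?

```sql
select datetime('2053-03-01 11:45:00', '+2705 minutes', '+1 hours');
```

2053-03-03 09:50:00

2705 minutes = 45h 5m; +2705 minutes from 2053-03-01 11:45:00 is 2053-03-03 08:50:00 (crosses midnight).
+1 hours from 2053-03-03 08:50:00 is 2053-03-03 09:50:00.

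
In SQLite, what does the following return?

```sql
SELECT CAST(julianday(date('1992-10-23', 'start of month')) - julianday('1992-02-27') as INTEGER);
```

217

`start of month` rewinds 1992-10-23 to 1992-10-01.
2 days remain in February 1992 after the 27th (29 − 27).
Full months from March 1992 through September 1992 contribute their day counts.
Then 1 day into October 1992.
Total: 2 + 31 + 30 + 31 + 30 + 31 + 31 + 30 + 1 = 217.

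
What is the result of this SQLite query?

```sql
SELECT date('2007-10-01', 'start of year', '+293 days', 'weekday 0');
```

2007-10-21

`start of year` rewinds 2007-10-01 to 2007-01-01.
Applying '+293 days' to 2007-01-01: counting 293 days forward gives 2007-10-21.
`weekday 0` advances to the next Sunday; 2007-10-21 is already a Sunday, so it stays at 2007-10-21.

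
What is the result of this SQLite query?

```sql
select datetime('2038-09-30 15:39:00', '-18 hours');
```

2038-09-29 21:39:00

-18 hours from 2038-09-30 15:39:00 is 2038-09-29 21:39:00 (crosses midnight).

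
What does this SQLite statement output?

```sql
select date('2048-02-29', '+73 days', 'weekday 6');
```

2048-05-16

Applying '+73 days' to 2048-02-29: counting 73 days forward gives 2048-05-12.
`weekday 6` advances to the next Saturday; 2048-05-12 is a Tuesday, so it moves forward to 2048-05-16.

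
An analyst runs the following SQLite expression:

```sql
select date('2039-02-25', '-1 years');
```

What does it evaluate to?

Adding -1 year to 2039-02-25 gives 2038-02-25.

2038-02-25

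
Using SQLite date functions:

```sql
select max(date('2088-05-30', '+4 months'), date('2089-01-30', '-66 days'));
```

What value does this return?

date('2088-05-30', '+4 months') → 2088-09-30.
date('2089-01-30', '-66 days') → 2088-11-25.
Later of the two is 2088-11-25.

2088-11-25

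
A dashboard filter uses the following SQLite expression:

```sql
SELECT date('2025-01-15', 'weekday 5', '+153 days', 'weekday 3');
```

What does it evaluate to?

`weekday 5` advances to the next Friday; 2025-01-15 is a Wednesday, so it moves forward to 2025-01-17.
Applying '+153 days' to 2025-01-17: counting 153 days forward gives 2025-06-19.
`weekday 3` advances to the next Wednesday; 2025-06-19 is a Thursday, so it moves forward to 2025-06-25.

2025-06-25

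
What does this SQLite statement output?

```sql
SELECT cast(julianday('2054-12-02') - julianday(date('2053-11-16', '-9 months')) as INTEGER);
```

Adding -9 months to 2053-11-16 gives 2053-02-16.
12 days remain in February 2053 after the 16th (28 − 16).
Full months from March 2053 through November 2054 contribute their day counts.
Then 2 days into December 2054.
Total: 12 + 31 + 30 + 31 + 30 + 31 + 31 + 30 + 31 + 30 + 31 + 31 + 28 + 31 + 30 + 31 + 30 + 31 + 31 + 30 + 31 + 30 + 2 = 654.

654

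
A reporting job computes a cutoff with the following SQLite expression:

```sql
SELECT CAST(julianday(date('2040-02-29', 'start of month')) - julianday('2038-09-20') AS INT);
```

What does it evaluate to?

`start of month` rewinds 2040-02-29 to 2040-02-01.
10 days remain in September 2038 after the 20th (30 − 20).
Full months from October 2038 through January 2040 contribute their day counts.
Then 1 day into February 2040.
Total: 10 + 31 + 30 + 31 + 31 + 28 + 31 + 30 + 31 + 30 + 31 + 31 + 30 + 31 + 30 + 31 + 31 + 1 = 499.

499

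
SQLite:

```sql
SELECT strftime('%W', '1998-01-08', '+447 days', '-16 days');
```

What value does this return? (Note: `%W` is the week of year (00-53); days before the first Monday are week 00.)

11

First apply '+447 days', '-16 days': 1998-01-08 → 1999-03-15.
1999-03-15 is a Monday. SQLite's %W counts Mondays since the year started; the result is 11.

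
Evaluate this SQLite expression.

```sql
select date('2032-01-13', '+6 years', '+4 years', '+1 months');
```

2042-02-13

Adding +6 years to 2032-01-13 gives 2038-01-13.
Adding +4 years to 2038-01-13 gives 2042-01-13.
Adding +1 month to 2042-01-13 gives 2042-02-13.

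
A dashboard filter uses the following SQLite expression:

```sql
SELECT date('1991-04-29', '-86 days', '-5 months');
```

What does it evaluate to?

Applying '-86 days' to 1991-04-29: counting 86 days back gives 1991-02-02.
Adding -5 months to 1991-02-02 gives 1990-09-02.

1990-09-02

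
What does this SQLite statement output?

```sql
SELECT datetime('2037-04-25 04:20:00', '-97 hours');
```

-97 hours from 2037-04-25 04:20:00 is 2037-04-21 03:20:00 (crosses midnight).

2037-04-21 03:20:00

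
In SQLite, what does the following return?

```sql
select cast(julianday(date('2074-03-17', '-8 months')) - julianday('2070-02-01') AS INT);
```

1262

Adding -8 months to 2074-03-17 gives 2073-07-17.
27 days remain in February 2070 after the 1st (28 − 1).
Full months from March 2070 through June 2073 contribute their day counts.
Then 17 days into July 2073.
Total: 27 + 31 + 30 + 31 + 30 + 31 + 31 + 30 + 31 + 30 + 31 + 31 + 28 + 31 + 30 + 31 + 30 + 31 + 31 + 30 + 31 + 30 + 31 + 31 + 29 + 31 + 30 + 31 + 30 + 31 + 31 + 30 + 31 + 30 + 31 + 31 + 28 + 31 + 30 + 31 + 30 + 17 = 1262.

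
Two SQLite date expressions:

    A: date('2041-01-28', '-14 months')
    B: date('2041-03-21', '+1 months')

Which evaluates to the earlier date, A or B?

A = 2039-11-28.
B = 2041-04-21.
A is earlier.

A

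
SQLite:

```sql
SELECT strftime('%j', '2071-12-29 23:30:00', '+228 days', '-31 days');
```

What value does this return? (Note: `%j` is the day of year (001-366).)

195

First apply '+228 days', '-31 days': 2071-12-29 23:30:00 → 2072-07-13 23:30:00.
Day-of-year for 2072-07-13: days since 2072-01-01 inclusive = 195, zero-padded to 195.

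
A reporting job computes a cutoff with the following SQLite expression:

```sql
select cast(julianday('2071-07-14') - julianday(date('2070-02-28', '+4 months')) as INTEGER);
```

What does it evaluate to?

381

Adding +4 months to 2070-02-28 gives 2070-06-28.
2 days remain in June 2070 after the 28th (30 − 28).
Full months from July 2070 through June 2071 contribute their day counts.
Then 14 days into July 2071.
Total: 2 + 31 + 31 + 30 + 31 + 30 + 31 + 31 + 28 + 31 + 30 + 31 + 30 + 14 = 381.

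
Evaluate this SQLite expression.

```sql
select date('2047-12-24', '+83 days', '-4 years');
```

Applying '+83 days' to 2047-12-24: counting 83 days forward gives 2048-03-16.
Adding -4 years to 2048-03-16 gives 2044-03-16.

2044-03-16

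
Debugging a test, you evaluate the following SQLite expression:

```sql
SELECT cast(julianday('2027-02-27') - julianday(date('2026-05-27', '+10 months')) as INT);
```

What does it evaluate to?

-28

Adding +10 months to 2026-05-27 gives 2027-03-27.
1 day remains in February 2027 after the 27th (28 − 27).
Then 27 days into March 2027.
Total: 1 + 27 = 28.
The subtraction is earlier − later, so the result is −28 → -28.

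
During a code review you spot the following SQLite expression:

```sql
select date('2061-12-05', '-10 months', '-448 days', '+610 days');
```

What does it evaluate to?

Adding -10 months to 2061-12-05 gives 2061-02-05.
Applying '-448 days' to 2061-02-05: counting 448 days back gives 2059-11-15.
Applying '+610 days' to 2059-11-15: counting 610 days forward gives 2061-07-17.

2061-07-17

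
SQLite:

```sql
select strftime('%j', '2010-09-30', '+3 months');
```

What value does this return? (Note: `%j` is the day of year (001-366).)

364

First apply '+3 months': 2010-09-30 → 2010-12-30.
Day-of-year for 2010-12-30: days since 2010-01-01 inclusive = 364, zero-padded to 364.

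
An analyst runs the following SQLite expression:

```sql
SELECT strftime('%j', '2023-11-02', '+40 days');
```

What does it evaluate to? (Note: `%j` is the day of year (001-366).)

346

First apply '+40 days': 2023-11-02 → 2023-12-12.
Day-of-year for 2023-12-12: days since 2023-01-01 inclusive = 346, zero-padded to 346.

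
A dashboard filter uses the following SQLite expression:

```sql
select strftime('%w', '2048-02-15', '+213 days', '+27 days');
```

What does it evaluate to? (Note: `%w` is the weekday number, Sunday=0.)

First apply '+213 days', '+27 days': 2048-02-15 → 2048-10-12.
2048-10-12 is a Monday; with Sunday=0 that is 1.

1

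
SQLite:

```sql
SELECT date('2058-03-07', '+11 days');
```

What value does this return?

2058-03-18

Advancing 11 more days within March lands on 2058-03-18.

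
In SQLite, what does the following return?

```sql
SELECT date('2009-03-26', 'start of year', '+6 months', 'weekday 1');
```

2009-07-06

`start of year` rewinds 2009-03-26 to 2009-01-01.
Adding +6 months to 2009-01-01 gives 2009-07-01.
`weekday 1` advances to the next Monday; 2009-07-01 is a Wednesday, so it moves forward to 2009-07-06.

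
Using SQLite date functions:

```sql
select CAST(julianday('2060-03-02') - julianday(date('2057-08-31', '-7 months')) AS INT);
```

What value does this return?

Adding -7 months to 2057-08-31 gives 2057-01-31.
0 days remain in January 2057 after the 31st (31 − 31).
Full months from February 2057 through February 2060 contribute their day counts.
Then 2 days into March 2060.
Total: 0 + 28 + 31 + 30 + 31 + 30 + 31 + 31 + 30 + 31 + 30 + 31 + 31 + 28 + 31 + 30 + 31 + 30 + 31 + 31 + 30 + 31 + 30 + 31 + 31 + 28 + 31 + 30 + 31 + 30 + 31 + 31 + 30 + 31 + 30 + 31 + 31 + 29 + 2 = 1126.

1126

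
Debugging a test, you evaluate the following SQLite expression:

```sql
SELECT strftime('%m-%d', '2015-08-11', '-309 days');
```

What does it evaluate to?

10-06

First apply '-309 days': 2015-08-11 → 2014-10-06.
`%m-%d` extracts the month-day: 10-06.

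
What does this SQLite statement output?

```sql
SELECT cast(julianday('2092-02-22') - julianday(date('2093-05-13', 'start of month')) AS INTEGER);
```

-434

`start of month` rewinds 2093-05-13 to 2093-05-01.
7 days remain in February 2092 after the 22nd (29 − 22).
Full months from March 2092 through April 2093 contribute their day counts.
Then 1 day into May 2093.
Total: 7 + 31 + 30 + 31 + 30 + 31 + 31 + 30 + 31 + 30 + 31 + 31 + 28 + 31 + 30 + 1 = 434.
The subtraction is earlier − later, so the result is −434 → -434.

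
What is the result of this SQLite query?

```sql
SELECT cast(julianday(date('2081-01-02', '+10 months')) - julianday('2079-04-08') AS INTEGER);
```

939

Adding +10 months to 2081-01-02 gives 2081-11-02.
22 days remain in April 2079 after the 8th (30 − 8).
Full months from May 2079 through October 2081 contribute their day counts.
Then 2 days into November 2081.
Total: 22 + 31 + 30 + 31 + 31 + 30 + 31 + 30 + 31 + 31 + 29 + 31 + 30 + 31 + 30 + 31 + 31 + 30 + 31 + 30 + 31 + 31 + 28 + 31 + 30 + 31 + 30 + 31 + 31 + 30 + 31 + 2 = 939.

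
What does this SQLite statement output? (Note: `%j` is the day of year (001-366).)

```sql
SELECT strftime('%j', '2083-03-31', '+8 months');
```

335

First apply '+8 months': 2083-03-31 → 2083-12-01.
Day-of-year for 2083-12-01: days since 2083-01-01 inclusive = 335, zero-padded to 335.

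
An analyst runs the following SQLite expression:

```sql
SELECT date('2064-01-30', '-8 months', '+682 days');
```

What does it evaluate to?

Adding -8 months to 2064-01-30 gives 2063-05-30.
Applying '+682 days' to 2063-05-30: counting 682 days forward gives 2065-04-11.

2065-04-11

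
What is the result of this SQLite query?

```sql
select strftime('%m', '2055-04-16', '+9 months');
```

First apply '+9 months': 2055-04-16 → 2056-01-16.
`%m` extracts the 2-digit month (01-12): 01.

01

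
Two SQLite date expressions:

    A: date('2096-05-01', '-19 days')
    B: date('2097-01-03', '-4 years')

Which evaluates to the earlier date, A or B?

A = 2096-04-12.
B = 2093-01-03.
B is earlier.

B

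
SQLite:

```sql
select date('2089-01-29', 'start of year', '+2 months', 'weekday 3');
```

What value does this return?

`start of year` rewinds 2089-01-29 to 2089-01-01.
Adding +2 months to 2089-01-01 gives 2089-03-01.
`weekday 3` advances to the next Wednesday; 2089-03-01 is a Tuesday, so it moves forward to 2089-03-02.

2089-03-02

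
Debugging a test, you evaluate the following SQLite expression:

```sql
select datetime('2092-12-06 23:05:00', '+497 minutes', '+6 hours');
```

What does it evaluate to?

497 minutes = 8h 17m; +497 minutes from 2092-12-06 23:05:00 is 2092-12-07 07:22:00 (crosses midnight).
+6 hours from 2092-12-07 07:22:00 is 2092-12-07 13:22:00.

2092-12-07 13:22:00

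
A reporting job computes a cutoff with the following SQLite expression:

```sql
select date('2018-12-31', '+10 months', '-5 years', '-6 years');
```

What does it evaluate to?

2008-10-31

Adding +10 months to 2018-12-31 gives 2019-10-31.
Adding -5 years to 2019-10-31 gives 2014-10-31.
Adding -6 years to 2014-10-31 gives 2008-10-31.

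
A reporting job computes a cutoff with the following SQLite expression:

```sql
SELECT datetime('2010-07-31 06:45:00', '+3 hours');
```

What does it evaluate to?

+3 hours from 2010-07-31 06:45:00 is 2010-07-31 09:45:00.

2010-07-31 09:45:00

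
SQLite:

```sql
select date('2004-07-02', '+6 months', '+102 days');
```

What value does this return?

Adding +6 months to 2004-07-02 gives 2005-01-02.
Applying '+102 days' to 2005-01-02: counting 102 days forward gives 2005-04-14.

2005-04-14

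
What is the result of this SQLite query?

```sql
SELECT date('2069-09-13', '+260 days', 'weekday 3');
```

2070-06-04

Applying '+260 days' to 2069-09-13: counting 260 days forward gives 2070-05-31.
`weekday 3` advances to the next Wednesday; 2070-05-31 is a Saturday, so it moves forward to 2070-06-04.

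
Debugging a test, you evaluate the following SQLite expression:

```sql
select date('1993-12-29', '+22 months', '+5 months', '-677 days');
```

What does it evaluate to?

Adding +22 months to 1993-12-29 gives 1995-10-29.
Adding +5 months to 1995-10-29 gives 1996-03-29.
Applying '-677 days' to 1996-03-29: counting 677 days back gives 1994-05-22.

1994-05-22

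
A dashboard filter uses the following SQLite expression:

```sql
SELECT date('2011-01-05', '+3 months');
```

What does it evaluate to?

2011-04-05

Adding +3 months to 2011-01-05 gives 2011-04-05.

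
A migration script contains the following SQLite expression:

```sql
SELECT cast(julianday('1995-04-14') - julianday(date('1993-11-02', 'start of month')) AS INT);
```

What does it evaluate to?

529

`start of month` rewinds 1993-11-02 to 1993-11-01.
29 days remain in November 1993 after the 1st (30 − 1).
Full months from December 1993 through March 1995 contribute their day counts.
Then 14 days into April 1995.
Total: 29 + 31 + 31 + 28 + 31 + 30 + 31 + 30 + 31 + 31 + 30 + 31 + 30 + 31 + 31 + 28 + 31 + 14 = 529.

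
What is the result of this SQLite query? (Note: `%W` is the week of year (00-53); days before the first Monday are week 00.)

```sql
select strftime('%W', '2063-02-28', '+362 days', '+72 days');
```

18

First apply '+362 days', '+72 days': 2063-02-28 → 2064-05-07.
2064-05-07 is a Wednesday. SQLite's %W counts Mondays since the year started; the result is 18.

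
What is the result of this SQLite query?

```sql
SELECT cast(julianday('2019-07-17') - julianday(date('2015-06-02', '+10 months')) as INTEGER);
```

1201

Adding +10 months to 2015-06-02 gives 2016-04-02.
28 days remain in April 2016 after the 2nd (30 − 2).
Full months from May 2016 through June 2019 contribute their day counts.
Then 17 days into July 2019.
Total: 28 + 31 + 30 + 31 + 31 + 30 + 31 + 30 + 31 + 31 + 28 + 31 + 30 + 31 + 30 + 31 + 31 + 30 + 31 + 30 + 31 + 31 + 28 + 31 + 30 + 31 + 30 + 31 + 31 + 30 + 31 + 30 + 31 + 31 + 28 + 31 + 30 + 31 + 30 + 17 = 1201.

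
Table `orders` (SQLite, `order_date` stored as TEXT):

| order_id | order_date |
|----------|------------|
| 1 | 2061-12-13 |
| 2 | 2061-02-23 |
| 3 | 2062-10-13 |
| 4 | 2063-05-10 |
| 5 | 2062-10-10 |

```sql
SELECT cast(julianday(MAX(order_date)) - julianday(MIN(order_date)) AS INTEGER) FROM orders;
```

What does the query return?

806

MIN = 2061-02-23, MAX = 2063-05-10.
5 days remain in February 2061 after the 23rd (28 − 23).
Full months from March 2061 through April 2063 contribute their day counts.
Then 10 days into May 2063.
Total: 5 + 31 + 30 + 31 + 30 + 31 + 31 + 30 + 31 + 30 + 31 + 31 + 28 + 31 + 30 + 31 + 30 + 31 + 31 + 30 + 31 + 30 + 31 + 31 + 28 + 31 + 30 + 10 = 806.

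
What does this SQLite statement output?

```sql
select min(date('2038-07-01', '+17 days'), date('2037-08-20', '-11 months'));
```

2036-09-20

date('2038-07-01', '+17 days') → 2038-07-18.
date('2037-08-20', '-11 months') → 2036-09-20.
Earlier of the two is 2036-09-20.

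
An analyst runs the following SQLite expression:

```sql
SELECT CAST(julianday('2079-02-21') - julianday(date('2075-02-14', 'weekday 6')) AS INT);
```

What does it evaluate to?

1466

`weekday 6` advances to the next Saturday; 2075-02-14 is a Thursday, so it moves forward to 2075-02-16.
12 days remain in February 2075 after the 16th (28 − 16).
Full months from March 2075 through January 2079 contribute their day counts.
Then 21 days into February 2079.
Total: 12 + 31 + 30 + 31 + 30 + 31 + 31 + 30 + 31 + 30 + 31 + 31 + 29 + 31 + 30 + 31 + 30 + 31 + 31 + 30 + 31 + 30 + 31 + 31 + 28 + 31 + 30 + 31 + 30 + 31 + 31 + 30 + 31 + 30 + 31 + 31 + 28 + 31 + 30 + 31 + 30 + 31 + 31 + 30 + 31 + 30 + 31 + 31 + 21 = 1466.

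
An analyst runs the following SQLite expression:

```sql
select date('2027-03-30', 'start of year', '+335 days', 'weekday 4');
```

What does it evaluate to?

2027-12-02

`start of year` rewinds 2027-03-30 to 2027-01-01.
Applying '+335 days' to 2027-01-01: counting 335 days forward gives 2027-12-02.
`weekday 4` advances to the next Thursday; 2027-12-02 is already a Thursday, so it stays at 2027-12-02.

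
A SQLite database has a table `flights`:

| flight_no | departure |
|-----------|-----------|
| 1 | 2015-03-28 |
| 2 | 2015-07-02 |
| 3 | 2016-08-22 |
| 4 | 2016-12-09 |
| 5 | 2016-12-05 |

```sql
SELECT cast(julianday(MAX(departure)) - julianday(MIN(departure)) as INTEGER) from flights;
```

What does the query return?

MIN = 2015-03-28, MAX = 2016-12-09.
3 days remain in March 2015 after the 28th (31 − 28).
Full months from April 2015 through November 2016 contribute their day counts.
Then 9 days into December 2016.
Total: 3 + 30 + 31 + 30 + 31 + 31 + 30 + 31 + 30 + 31 + 31 + 29 + 31 + 30 + 31 + 30 + 31 + 31 + 30 + 31 + 30 + 9 = 622.

622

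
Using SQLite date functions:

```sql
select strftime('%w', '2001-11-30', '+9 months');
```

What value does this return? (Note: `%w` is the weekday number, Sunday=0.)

5

First apply '+9 months': 2001-11-30 → 2002-08-30.
2002-08-30 is a Friday; with Sunday=0 that is 5.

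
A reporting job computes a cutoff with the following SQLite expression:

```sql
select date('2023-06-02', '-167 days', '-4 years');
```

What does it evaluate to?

2018-12-17

Applying '-167 days' to 2023-06-02: counting 167 days back gives 2022-12-17.
Adding -4 years to 2022-12-17 gives 2018-12-17.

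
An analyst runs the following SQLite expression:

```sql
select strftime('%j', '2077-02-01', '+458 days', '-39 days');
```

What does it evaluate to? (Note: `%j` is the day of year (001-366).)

086

First apply '+458 days', '-39 days': 2077-02-01 → 2078-03-27.
Day-of-year for 2078-03-27: days since 2078-01-01 inclusive = 86, zero-padded to 086.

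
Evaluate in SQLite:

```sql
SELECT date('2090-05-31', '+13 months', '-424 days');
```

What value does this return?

Adding +13 months to 2090-05-31 targets 2091-06-31. June 2091 has only 30 days, so SQLite normalizes the 1-day overflow forward to 2091-07-01.
Applying '-424 days' to 2091-07-01: counting 424 days back gives 2090-05-03.

2090-05-03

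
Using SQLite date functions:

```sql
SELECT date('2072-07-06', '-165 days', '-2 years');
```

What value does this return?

2070-01-23

Applying '-165 days' to 2072-07-06: counting 165 days back gives 2072-01-23.
Adding -2 years to 2072-01-23 gives 2070-01-23.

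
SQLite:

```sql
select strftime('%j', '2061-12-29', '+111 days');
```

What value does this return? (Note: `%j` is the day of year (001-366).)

109

First apply '+111 days': 2061-12-29 → 2062-04-19.
Day-of-year for 2062-04-19: days since 2062-01-01 inclusive = 109, zero-padded to 109.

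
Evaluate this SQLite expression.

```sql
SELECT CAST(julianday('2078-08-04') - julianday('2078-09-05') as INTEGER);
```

27 days remain in August 2078 after the 4th (31 − 4).
Then 5 days into September 2078.
Total: 27 + 5 = 32.
The subtraction is earlier − later, so the result is −32 → -32.

-32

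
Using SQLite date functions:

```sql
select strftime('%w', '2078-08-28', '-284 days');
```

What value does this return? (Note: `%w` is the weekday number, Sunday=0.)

First apply '-284 days': 2078-08-28 → 2077-11-17.
2077-11-17 is a Wednesday; with Sunday=0 that is 3.

3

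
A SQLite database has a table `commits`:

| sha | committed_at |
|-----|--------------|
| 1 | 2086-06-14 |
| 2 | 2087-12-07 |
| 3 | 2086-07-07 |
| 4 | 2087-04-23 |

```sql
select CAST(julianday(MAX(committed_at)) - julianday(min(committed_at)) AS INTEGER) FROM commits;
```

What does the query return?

541

MIN = 2086-06-14, MAX = 2087-12-07.
16 days remain in June 2086 after the 14th (30 − 14).
Full months from July 2086 through November 2087 contribute their day counts.
Then 7 days into December 2087.
Total: 16 + 31 + 31 + 30 + 31 + 30 + 31 + 31 + 28 + 31 + 30 + 31 + 30 + 31 + 31 + 30 + 31 + 30 + 7 = 541.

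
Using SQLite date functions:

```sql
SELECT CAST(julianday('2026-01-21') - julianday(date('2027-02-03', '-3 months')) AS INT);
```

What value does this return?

-286

Adding -3 months to 2027-02-03 gives 2026-11-03.
10 days remain in January 2026 after the 21st (31 − 21).
Full months from February 2026 through October 2026 contribute their day counts.
Then 3 days into November 2026.
Total: 10 + 28 + 31 + 30 + 31 + 30 + 31 + 31 + 30 + 31 + 3 = 286.
The subtraction is earlier − later, so the result is −286 → -286.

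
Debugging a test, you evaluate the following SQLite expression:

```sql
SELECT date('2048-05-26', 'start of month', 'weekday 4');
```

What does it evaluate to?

2048-05-07

`start of month` rewinds 2048-05-26 to 2048-05-01.
`weekday 4` advances to the next Thursday; 2048-05-01 is a Friday, so it moves forward to 2048-05-07.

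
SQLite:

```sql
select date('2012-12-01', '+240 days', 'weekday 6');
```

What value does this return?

2013-08-03

Applying '+240 days' to 2012-12-01: counting 240 days forward gives 2013-07-29.
`weekday 6` advances to the next Saturday; 2013-07-29 is a Monday, so it moves forward to 2013-08-03.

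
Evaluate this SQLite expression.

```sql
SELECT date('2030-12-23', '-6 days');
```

2030-12-17

Going back 6 days within December lands on 2030-12-17.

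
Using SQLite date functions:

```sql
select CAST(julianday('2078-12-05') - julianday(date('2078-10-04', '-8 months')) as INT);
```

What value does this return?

Adding -8 months to 2078-10-04 gives 2078-02-04.
24 days remain in February 2078 after the 4th (28 − 4).
Full months from March 2078 through November 2078 contribute their day counts.
Then 5 days into December 2078.
Total: 24 + 31 + 30 + 31 + 30 + 31 + 31 + 30 + 31 + 30 + 5 = 304.

304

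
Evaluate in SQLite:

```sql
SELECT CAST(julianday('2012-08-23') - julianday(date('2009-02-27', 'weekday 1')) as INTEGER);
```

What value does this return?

1270

`weekday 1` advances to the next Monday; 2009-02-27 is a Friday, so it moves forward to 2009-03-02.
29 days remain in March 2009 after the 2nd (31 − 2).
Full months from April 2009 through July 2012 contribute their day counts.
Then 23 days into August 2012.
Total: 29 + 30 + 31 + 30 + 31 + 31 + 30 + 31 + 30 + 31 + 31 + 28 + 31 + 30 + 31 + 30 + 31 + 31 + 30 + 31 + 30 + 31 + 31 + 28 + 31 + 30 + 31 + 30 + 31 + 31 + 30 + 31 + 30 + 31 + 31 + 29 + 31 + 30 + 31 + 30 + 31 + 23 = 1270.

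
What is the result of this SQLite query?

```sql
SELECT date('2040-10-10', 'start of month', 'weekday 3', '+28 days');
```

2040-10-31

`start of month` rewinds 2040-10-10 to 2040-10-01.
`weekday 3` advances to the next Wednesday; 2040-10-01 is a Monday, so it moves forward to 2040-10-03.
Advancing 28 more days within October lands on 2040-10-31.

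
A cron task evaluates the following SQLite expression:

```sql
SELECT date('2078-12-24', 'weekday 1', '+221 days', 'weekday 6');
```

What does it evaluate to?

`weekday 1` advances to the next Monday; 2078-12-24 is a Saturday, so it moves forward to 2078-12-26.
Applying '+221 days' to 2078-12-26: counting 221 days forward gives 2079-08-04.
`weekday 6` advances to the next Saturday; 2079-08-04 is a Friday, so it moves forward to 2079-08-05.

2079-08-05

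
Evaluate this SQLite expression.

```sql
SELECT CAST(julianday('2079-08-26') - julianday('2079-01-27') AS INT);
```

211

4 days remain in January 2079 after the 27th (31 − 27).
Full months from February 2079 through July 2079 contribute their day counts.
Then 26 days into August 2079.
Total: 4 + 28 + 31 + 30 + 31 + 30 + 31 + 26 = 211.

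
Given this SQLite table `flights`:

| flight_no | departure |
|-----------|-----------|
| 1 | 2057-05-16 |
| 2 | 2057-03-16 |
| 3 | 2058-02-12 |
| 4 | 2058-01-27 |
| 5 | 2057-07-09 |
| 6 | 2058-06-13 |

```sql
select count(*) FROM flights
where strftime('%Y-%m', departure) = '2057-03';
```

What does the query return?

1

Rows with year-month 2057-03: 2057-03-16 → 1.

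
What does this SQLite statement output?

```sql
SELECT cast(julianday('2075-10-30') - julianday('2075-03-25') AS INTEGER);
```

6 days remain in March 2075 after the 25th (31 − 25).
Full months from April 2075 through September 2075 contribute their day counts.
Then 30 days into October 2075.
Total: 6 + 30 + 31 + 30 + 31 + 31 + 30 + 30 = 219.

219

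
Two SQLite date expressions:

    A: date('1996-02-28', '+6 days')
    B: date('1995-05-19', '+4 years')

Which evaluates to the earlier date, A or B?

A

A = 1996-03-05.
B = 1999-05-19.
A is earlier.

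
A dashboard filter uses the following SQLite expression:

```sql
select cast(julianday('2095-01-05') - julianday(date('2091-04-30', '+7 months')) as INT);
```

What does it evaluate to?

1132

Adding +7 months to 2091-04-30 gives 2091-11-30.
0 days remain in November 2091 after the 30th (30 − 30).
Full months from December 2091 through December 2094 contribute their day counts.
Then 5 days into January 2095.
Total: 0 + 31 + 31 + 29 + 31 + 30 + 31 + 30 + 31 + 31 + 30 + 31 + 30 + 31 + 31 + 28 + 31 + 30 + 31 + 30 + 31 + 31 + 30 + 31 + 30 + 31 + 31 + 28 + 31 + 30 + 31 + 30 + 31 + 31 + 30 + 31 + 30 + 31 + 5 = 1132.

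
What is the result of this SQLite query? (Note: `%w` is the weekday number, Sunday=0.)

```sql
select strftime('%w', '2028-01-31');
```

2028-01-31 is a Monday; with Sunday=0 that is 1.

1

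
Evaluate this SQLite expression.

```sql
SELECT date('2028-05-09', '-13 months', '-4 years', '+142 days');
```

Adding -13 months to 2028-05-09 gives 2027-04-09.
Adding -4 years to 2027-04-09 gives 2023-04-09.
Applying '+142 days' to 2023-04-09: counting 142 days forward gives 2023-08-29.

2023-08-29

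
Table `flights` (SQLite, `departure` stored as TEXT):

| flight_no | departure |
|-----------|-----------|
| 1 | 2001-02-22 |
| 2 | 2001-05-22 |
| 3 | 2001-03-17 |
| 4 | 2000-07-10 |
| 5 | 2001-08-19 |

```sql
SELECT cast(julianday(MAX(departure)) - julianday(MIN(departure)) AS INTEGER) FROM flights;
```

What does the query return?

MIN = 2000-07-10, MAX = 2001-08-19.
21 days remain in July 2000 after the 10th (31 − 10).
Full months from August 2000 through July 2001 contribute their day counts.
Then 19 days into August 2001.
Total: 21 + 31 + 30 + 31 + 30 + 31 + 31 + 28 + 31 + 30 + 31 + 30 + 31 + 19 = 405.

405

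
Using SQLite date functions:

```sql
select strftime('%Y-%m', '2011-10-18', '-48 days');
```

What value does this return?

2011-08

First apply '-48 days': 2011-10-18 → 2011-08-31.
`%Y-%m` extracts the year-month: 2011-08.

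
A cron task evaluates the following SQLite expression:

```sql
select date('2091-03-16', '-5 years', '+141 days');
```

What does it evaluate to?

Adding -5 years to 2091-03-16 gives 2086-03-16.
Applying '+141 days' to 2086-03-16: counting 141 days forward gives 2086-08-04.

2086-08-04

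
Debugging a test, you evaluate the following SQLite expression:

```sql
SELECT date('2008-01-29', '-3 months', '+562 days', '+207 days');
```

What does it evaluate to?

Adding -3 months to 2008-01-29 gives 2007-10-29.
Applying '+562 days' to 2007-10-29: counting 562 days forward gives 2009-05-13.
Applying '+207 days' to 2009-05-13: counting 207 days forward gives 2009-12-06.

2009-12-06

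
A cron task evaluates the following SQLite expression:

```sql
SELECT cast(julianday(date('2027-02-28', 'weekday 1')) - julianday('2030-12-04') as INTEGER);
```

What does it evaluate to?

-1374

`weekday 1` advances to the next Monday; 2027-02-28 is a Sunday, so it moves forward to 2027-03-01.
30 days remain in March 2027 after the 1st (31 − 1).
Full months from April 2027 through November 2030 contribute their day counts.
Then 4 days into December 2030.
Total: 30 + 30 + 31 + 30 + 31 + 31 + 30 + 31 + 30 + 31 + 31 + 29 + 31 + 30 + 31 + 30 + 31 + 31 + 30 + 31 + 30 + 31 + 31 + 28 + 31 + 30 + 31 + 30 + 31 + 31 + 30 + 31 + 30 + 31 + 31 + 28 + 31 + 30 + 31 + 30 + 31 + 31 + 30 + 31 + 30 + 4 = 1374.
The subtraction is earlier − later, so the result is −1374 → -1374.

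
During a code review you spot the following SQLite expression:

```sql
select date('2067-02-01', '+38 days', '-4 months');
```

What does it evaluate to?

February 2067 has 28 days; 27 remain after the 1st, so 28 days reach 2067-03-01.
Advancing 10 more days within March lands on 2067-03-11.
Adding -4 months to 2067-03-11 gives 2066-11-11.

2066-11-11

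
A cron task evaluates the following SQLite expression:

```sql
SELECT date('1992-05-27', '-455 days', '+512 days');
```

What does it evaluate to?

1992-07-23

Applying '-455 days' to 1992-05-27: counting 455 days back gives 1991-02-27.
Applying '+512 days' to 1991-02-27: counting 512 days forward gives 1992-07-23.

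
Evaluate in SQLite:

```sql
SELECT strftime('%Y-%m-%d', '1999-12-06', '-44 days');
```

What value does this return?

First apply '-44 days': 1999-12-06 → 1999-10-23.
`%Y-%m-%d` extracts the ISO date: 1999-10-23.

1999-10-23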